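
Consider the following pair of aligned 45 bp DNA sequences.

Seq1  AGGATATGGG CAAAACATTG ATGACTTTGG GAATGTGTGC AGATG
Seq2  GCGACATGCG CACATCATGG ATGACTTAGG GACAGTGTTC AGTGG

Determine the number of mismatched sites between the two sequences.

13

Mismatches occur at site 1 (A→G), site 2 (G→C), site 5 (T→C), site 9 (G→C), site 13 (A→C), site 15 (A→T), site 19 (T→G), site 28 (T→A), site 33 (A→C), site 34 (T→A), site 39 (G→T), site 43 (A→T), site 44 (T→G).
That gives 13 mismatches out of 45 aligned sites, so the Hamming distance is 13.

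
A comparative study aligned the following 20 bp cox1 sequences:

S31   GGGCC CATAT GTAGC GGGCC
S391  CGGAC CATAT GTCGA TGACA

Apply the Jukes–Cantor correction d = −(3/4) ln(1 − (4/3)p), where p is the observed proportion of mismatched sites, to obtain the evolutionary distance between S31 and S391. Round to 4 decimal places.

0.4715

The sequences differ at positions 1 (G/C), 4 (C/A), 13 (A/C), 15 (C/A), 16 (G/T), 18 (G/A), 20 (C/A).
p = 7/20 = 0.350000.
d = −0.75 · ln(1 − (4/3)·0.350000) = −0.75 · ln(0.533333) = −0.75 · (-0.628609) = 0.4715.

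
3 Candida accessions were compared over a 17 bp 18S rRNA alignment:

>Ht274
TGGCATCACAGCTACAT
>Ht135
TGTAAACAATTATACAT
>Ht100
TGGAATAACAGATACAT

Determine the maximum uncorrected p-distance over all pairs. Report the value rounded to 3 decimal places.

Pairwise Hamming distances:
  Ht274 vs Ht135: 7
  Ht274 vs Ht100: 3
  Ht135 vs Ht100: 6
The largest is 7 mismatches, between Ht274 and Ht135; p = 7/17 = 0.412.

0.412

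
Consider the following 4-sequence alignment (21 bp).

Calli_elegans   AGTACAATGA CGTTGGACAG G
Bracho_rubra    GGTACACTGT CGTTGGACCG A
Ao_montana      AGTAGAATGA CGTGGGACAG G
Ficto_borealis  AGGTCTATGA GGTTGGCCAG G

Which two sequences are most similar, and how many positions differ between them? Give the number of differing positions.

2

Pairwise Hamming distances:
  Calli_elegans vs Bracho_rubra: 5
  Calli_elegans vs Ao_montana: 2
  Calli_elegans vs Ficto_borealis: 5
  Bracho_rubra vs Ao_montana: 7
  Bracho_rubra vs Ficto_borealis: 10
  Ao_montana vs Ficto_borealis: 7
The smallest is 2, between Calli_elegans and Ao_montana.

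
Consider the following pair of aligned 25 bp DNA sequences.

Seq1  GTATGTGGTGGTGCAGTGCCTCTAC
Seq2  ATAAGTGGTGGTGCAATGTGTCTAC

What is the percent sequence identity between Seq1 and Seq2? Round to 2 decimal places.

80.00%

Differing sites — 1:G/A; 4:T/A; 16:G/A; 19:C/T; 20:C/G.
20 of the 25 sites match, so the percent identity is 20/25 × 100 = 80.00%.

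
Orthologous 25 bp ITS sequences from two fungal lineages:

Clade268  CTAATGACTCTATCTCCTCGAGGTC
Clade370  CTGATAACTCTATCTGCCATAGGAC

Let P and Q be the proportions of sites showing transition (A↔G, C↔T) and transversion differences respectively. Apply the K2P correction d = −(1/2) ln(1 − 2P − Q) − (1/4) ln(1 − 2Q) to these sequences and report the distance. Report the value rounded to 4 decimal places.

Mismatches occur at site 3 (A→G, transition), site 6 (G→A, transition), site 16 (C→G, transversion), site 18 (T→C, transition), site 19 (C→A, transversion), site 20 (G→T, transversion), site 24 (T→A, transversion).
Of the 7 differences, 3 transitions and 4 transversions over 25 sites: P = 3/25 = 0.120000, Q = 4/25 = 0.160000.
d = −0.5·ln(0.600000) − 0.25·ln(0.680000) = −0.5·(-0.510826) − 0.25·(-0.385662) = 0.3518.

0.3518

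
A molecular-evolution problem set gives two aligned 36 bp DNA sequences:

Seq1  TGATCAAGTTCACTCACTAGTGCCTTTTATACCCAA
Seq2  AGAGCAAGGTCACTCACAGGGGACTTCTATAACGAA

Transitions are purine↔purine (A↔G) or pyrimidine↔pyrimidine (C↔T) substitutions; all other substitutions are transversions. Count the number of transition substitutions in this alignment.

Differing sites — 1:T/A (Tv); 4:T/G (Tv); 9:T/G (Tv); 18:T/A (Tv); 19:A/G (Ti); 21:T/G (Tv); 23:C/A (Tv); 27:T/C (Ti); 32:C/A (Tv); 34:C/G (Tv).
Of the 10 differences, 2 transitions and 8 transversions, so the answer is 2.

2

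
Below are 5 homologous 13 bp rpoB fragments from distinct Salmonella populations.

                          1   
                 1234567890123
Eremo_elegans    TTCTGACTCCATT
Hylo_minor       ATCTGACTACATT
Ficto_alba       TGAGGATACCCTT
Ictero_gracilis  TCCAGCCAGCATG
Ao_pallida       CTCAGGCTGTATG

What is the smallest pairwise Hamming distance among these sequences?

Pairwise Hamming distances:
  Eremo_elegans vs Hylo_minor: 2
  Eremo_elegans vs Ficto_alba: 6
  Eremo_elegans vs Ictero_gracilis: 6
  Eremo_elegans vs Ao_pallida: 6
  Hylo_minor vs Ficto_alba: 8
  Hylo_minor vs Ictero_gracilis: 7
  Hylo_minor vs Ao_pallida: 6
  Ficto_alba vs Ictero_gracilis: 8
  Ficto_alba vs Ao_pallida: 11
  Ictero_gracilis vs Ao_pallida: 5
The smallest is 2, between Eremo_elegans and Hylo_minor.

2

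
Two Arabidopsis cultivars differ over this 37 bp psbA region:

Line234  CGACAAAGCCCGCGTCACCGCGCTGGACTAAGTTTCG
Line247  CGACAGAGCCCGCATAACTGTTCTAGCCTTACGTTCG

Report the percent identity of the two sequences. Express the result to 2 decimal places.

70.27%

Mismatches occur at site 6 (A→G), site 14 (G→A), site 16 (C→A), site 19 (C→T), site 21 (C→T), site 22 (G→T), site 25 (G→A), site 27 (A→C), site 30 (A→T), site 32 (G→C), site 33 (T→G).
26 of the 37 sites match, so the percent identity is 26/37 × 100 = 70.27%.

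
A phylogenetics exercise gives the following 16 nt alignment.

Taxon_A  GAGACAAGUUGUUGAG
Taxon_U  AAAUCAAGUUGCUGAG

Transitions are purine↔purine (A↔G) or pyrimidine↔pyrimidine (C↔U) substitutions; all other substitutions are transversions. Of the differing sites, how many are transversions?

Mismatches occur at site 1 (G↔A, transition), site 3 (G↔A, transition), site 4 (A↔U, transversion), site 12 (U↔C, transition).
Of the 4 differences, 3 transitions and 1 transversion, so the answer is 1.

1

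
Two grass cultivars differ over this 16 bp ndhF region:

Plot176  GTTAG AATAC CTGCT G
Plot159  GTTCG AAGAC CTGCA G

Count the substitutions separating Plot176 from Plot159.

The sequences differ at positions 4 (A/C), 8 (T/G), 15 (T/A).
That gives 3 mismatches out of 16 aligned sites, so the Hamming distance is 3.

3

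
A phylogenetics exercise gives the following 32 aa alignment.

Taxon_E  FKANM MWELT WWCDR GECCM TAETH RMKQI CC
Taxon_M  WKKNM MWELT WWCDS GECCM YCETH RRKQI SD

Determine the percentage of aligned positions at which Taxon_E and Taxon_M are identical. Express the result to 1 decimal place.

75.0%

Differing sites — 1:F/W; 3:A/K; 15:R/S; 21:T/Y; 22:A/C; 27:M/R; 31:C/S; 32:C/D.
24 of the 32 sites match, so the percent identity is 24/32 × 100 = 75.0%.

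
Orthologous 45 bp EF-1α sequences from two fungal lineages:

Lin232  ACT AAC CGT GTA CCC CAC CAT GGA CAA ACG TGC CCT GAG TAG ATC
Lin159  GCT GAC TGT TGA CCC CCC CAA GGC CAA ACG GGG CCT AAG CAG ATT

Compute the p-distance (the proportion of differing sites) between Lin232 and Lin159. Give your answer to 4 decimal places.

Mismatches occur at site 1 (A→G), site 4 (A→G), site 7 (C→T), site 10 (G→T), site 11 (T→G), site 17 (A→C), site 21 (T→A), site 24 (A→C), site 31 (T→G), site 33 (C→G), site 37 (G→A), site 40 (T→C), site 45 (C→T).
There are 13 differences over 45 sites, so p = 13/45 = 0.2889.

0.2889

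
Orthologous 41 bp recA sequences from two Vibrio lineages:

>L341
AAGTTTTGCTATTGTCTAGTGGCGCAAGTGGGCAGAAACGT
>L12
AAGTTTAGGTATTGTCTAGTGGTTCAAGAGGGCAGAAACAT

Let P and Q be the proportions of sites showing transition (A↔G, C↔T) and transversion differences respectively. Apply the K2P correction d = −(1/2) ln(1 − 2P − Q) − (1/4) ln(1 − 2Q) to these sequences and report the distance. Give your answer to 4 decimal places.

0.1628

Mismatches occur at site 7 (T↔A, transversion), site 9 (C↔G, transversion), site 23 (C↔T, transition), site 24 (G↔T, transversion), site 29 (T↔A, transversion), site 40 (G↔A, transition).
Of the 6 differences, 2 transitions and 4 transversions over 41 sites: P = 2/41 = 0.048780, Q = 4/41 = 0.097561.
d = −0.5·ln(0.804879) − 0.25·ln(0.804878) = −0.5·(-0.217063) − 0.25·(-0.217065) = 0.1628.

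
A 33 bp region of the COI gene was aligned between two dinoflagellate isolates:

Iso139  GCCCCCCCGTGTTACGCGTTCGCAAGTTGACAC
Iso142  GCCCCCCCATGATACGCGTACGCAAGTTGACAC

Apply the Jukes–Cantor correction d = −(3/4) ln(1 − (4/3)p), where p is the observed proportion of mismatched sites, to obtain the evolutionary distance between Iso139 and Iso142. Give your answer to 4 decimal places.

Mismatches occur at site 9 (G↔A), site 12 (T↔A), site 20 (T↔A).
p = 3/33 = 0.090909.
d = −0.75 · ln(1 − (4/3)·0.090909) = −0.75 · ln(0.878788) = −0.75 · (-0.129212) = 0.0969.

0.0969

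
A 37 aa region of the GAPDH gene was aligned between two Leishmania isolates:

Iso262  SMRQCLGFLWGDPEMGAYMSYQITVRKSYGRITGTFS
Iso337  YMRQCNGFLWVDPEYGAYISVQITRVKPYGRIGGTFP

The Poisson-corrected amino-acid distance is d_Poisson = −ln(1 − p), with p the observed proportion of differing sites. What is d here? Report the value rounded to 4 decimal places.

The sequences differ at positions 1 (S/Y), 6 (L/N), 11 (G/V), 15 (M/Y), 19 (M/I), 21 (Y/V), 25 (V/R), 26 (R/V), 28 (S/P), 33 (T/G), 37 (S/P).
p = 11/37 = 0.297297.
d = −ln(1 − 0.297297) = −ln(0.702703) = 0.3528.

0.3528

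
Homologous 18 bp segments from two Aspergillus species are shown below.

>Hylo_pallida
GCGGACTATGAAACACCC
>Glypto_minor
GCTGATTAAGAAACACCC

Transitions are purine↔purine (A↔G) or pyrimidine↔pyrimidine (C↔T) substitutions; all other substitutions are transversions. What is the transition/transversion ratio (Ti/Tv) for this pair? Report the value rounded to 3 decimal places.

0.500

The sequences differ at positions 3 (G/T, transversion), 6 (C/T, transition), 9 (T/A, transversion).
Of the 3 differences, 1 transition and 2 transversions, so Ti/Tv = 1/2 = 0.500.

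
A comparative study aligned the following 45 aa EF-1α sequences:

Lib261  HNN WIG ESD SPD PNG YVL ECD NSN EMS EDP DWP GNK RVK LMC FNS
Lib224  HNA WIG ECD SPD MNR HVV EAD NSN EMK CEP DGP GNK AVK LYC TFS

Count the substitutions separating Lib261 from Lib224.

15

The sequences differ at positions 3 (N/A), 8 (S/C), 13 (P/M), 15 (G/R), 16 (Y/H), 18 (L/V), 20 (C/A), 27 (S/K), 28 (E/C), 29 (D/E), 32 (W/G), 37 (R/A), 41 (M/Y), 43 (F/T), 44 (N/F).
That gives 15 mismatches out of 45 aligned sites, so the Hamming distance is 15.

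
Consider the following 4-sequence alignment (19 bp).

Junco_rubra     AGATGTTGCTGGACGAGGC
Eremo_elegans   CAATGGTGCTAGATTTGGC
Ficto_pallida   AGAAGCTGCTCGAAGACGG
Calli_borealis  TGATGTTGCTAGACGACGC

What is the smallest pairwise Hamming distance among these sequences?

3

Pairwise Hamming distances:
  Junco_rubra vs Eremo_elegans: 7
  Junco_rubra vs Ficto_pallida: 6
  Junco_rubra vs Calli_borealis: 3
  Eremo_elegans vs Ficto_pallida: 10
  Eremo_elegans vs Calli_borealis: 7
  Ficto_pallida vs Calli_borealis: 6
The smallest is 3, between Junco_rubra and Calli_borealis.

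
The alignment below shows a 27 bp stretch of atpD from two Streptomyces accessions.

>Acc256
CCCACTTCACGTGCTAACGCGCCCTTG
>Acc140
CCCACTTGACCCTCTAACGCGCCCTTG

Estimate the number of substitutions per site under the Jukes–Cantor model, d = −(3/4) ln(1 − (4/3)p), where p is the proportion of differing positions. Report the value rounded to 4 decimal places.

0.1650

Mismatches occur at site 8 (C↔G), site 11 (G↔C), site 12 (T↔C), site 13 (G↔T).
p = 4/27 = 0.148148.
d = −0.75 · ln(1 − (4/3)·0.148148) = −0.75 · ln(0.802469) = −0.75 · (-0.220062) = 0.1650.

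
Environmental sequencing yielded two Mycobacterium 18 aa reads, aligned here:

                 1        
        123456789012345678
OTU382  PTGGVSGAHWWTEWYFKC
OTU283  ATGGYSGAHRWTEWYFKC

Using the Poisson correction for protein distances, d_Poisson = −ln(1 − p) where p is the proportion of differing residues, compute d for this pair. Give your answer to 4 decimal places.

0.1823

Differing sites — 1:P/A; 5:V/Y; 10:W/R.
p = 3/18 = 0.166667.
d = −ln(1 − 0.166667) = −ln(0.833333) = 0.1823.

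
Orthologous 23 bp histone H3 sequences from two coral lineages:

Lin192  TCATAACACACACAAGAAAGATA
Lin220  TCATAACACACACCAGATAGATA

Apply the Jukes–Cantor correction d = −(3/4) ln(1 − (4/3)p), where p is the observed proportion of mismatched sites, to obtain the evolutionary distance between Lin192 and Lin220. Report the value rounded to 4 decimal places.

The sequences differ at positions 14 (A/C), 18 (A/T).
p = 2/23 = 0.086957.
d = −0.75 · ln(1 − (4/3)·0.086957) = −0.75 · ln(0.884057) = −0.75 · (-0.123234) = 0.0924.

0.0924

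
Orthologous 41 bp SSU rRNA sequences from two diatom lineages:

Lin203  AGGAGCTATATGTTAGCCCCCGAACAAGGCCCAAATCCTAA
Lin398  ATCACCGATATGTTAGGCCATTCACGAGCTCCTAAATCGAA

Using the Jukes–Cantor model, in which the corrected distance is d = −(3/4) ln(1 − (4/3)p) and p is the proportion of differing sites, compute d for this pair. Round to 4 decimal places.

0.5510

The sequences differ at positions 2 (G/T), 3 (G/C), 5 (G/C), 7 (T/G), 17 (C/G), 20 (C/A), 21 (C/T), 22 (G/T), 23 (A/C), 26 (A/G), 29 (G/C), 30 (C/T), 33 (A/T), 36 (T/A), 37 (C/T), 39 (T/G).
p = 16/41 = 0.390244.
d = −0.75 · ln(1 − (4/3)·0.390244) = −0.75 · ln(0.479675) = −0.75 · (-0.734646) = 0.5510.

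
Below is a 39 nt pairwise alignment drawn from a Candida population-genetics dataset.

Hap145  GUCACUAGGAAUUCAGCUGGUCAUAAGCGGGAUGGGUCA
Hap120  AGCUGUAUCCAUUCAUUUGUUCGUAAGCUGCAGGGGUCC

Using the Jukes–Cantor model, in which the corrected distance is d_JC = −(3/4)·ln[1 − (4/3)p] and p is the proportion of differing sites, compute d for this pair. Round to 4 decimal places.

The sequences differ at positions 1 (G/A), 2 (U/G), 4 (A/U), 5 (C/G), 8 (G/U), 9 (G/C), 10 (A/C), 16 (G/U), 17 (C/U), 20 (G/U), 23 (A/G), 29 (G/U), 31 (G/C), 33 (U/G), 39 (A/C).
p = 15/39 = 0.384615.
d = −0.75 · ln(1 − (4/3)·0.384615) = −0.75 · ln(0.487180) = −0.75 · (-0.719122) = 0.5393.

0.5393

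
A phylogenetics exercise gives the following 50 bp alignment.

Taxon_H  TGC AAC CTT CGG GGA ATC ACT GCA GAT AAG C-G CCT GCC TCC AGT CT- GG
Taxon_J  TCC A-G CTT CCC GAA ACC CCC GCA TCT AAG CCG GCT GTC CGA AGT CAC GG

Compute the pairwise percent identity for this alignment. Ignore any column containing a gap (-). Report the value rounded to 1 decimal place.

66.0%

Excluding the 3 gap columns leaves 47 comparable sites.
Differing sites — 2:G/C; 6:C/G; 11:G/C; 12:G/C; 14:G/A; 17:T/C; 19:A/C; 21:T/C; 25:G/T; 26:A/C; 34:C/G; 38:C/T; 40:T/C; 41:C/G; 42:C/A; 47:T/A.
31 of the 47 comparable sites match, so the percent identity is 31/47 × 100 = 66.0%.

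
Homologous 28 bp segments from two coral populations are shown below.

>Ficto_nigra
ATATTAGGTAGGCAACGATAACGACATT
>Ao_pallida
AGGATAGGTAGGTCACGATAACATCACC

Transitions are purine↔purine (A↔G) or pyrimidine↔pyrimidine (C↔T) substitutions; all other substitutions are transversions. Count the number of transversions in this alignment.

4

Differing sites — 2:T/G (Tv); 3:A/G (Ti); 4:T/A (Tv); 13:C/T (Ti); 14:A/C (Tv); 23:G/A (Ti); 24:A/T (Tv); 27:T/C (Ti); 28:T/C (Ti).
Of the 9 differences, 5 transitions and 4 transversions, so the answer is 4.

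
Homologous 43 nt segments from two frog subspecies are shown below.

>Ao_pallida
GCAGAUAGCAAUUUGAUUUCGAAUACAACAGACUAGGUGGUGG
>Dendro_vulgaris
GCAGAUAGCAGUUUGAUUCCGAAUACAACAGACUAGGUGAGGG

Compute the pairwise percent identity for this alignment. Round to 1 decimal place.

90.7%

The sequences differ at positions 11 (A/G), 19 (U/C), 40 (G/A), 41 (U/G).
39 of the 43 sites match, so the percent identity is 39/43 × 100 = 90.7%.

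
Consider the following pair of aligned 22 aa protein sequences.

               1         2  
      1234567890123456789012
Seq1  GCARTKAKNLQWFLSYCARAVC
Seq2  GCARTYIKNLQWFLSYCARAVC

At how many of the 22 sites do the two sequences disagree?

Differing sites — 6:K/Y; 7:A/I.
That gives 2 mismatches out of 22 aligned sites, so the Hamming distance is 2.

2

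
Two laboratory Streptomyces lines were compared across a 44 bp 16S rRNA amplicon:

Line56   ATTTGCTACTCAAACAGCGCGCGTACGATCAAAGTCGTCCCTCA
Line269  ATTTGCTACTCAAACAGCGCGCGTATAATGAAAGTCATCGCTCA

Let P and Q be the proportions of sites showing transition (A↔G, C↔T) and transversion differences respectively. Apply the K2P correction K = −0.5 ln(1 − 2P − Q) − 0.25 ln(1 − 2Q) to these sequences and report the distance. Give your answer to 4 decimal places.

0.1242

The sequences differ at positions 26 (C/T, transition), 27 (G/A, transition), 30 (C/G, transversion), 37 (G/A, transition), 40 (C/G, transversion).
Of the 5 differences, 3 transitions and 2 transversions over 44 sites: P = 3/44 = 0.068182, Q = 2/44 = 0.045455.
d = −0.5·ln(0.818181) − 0.25·ln(0.909090) = −0.5·(-0.200672) − 0.25·(-0.095311) = 0.1242.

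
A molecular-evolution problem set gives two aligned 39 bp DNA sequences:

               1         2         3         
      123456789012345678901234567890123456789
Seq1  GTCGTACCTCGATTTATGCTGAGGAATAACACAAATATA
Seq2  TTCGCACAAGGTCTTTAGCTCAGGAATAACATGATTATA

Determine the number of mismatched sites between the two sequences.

13

Mismatches occur at site 1 (G↔T), site 5 (T↔C), site 8 (C↔A), site 9 (T↔A), site 10 (C↔G), site 12 (A↔T), site 13 (T↔C), site 16 (A↔T), site 17 (T↔A), site 21 (G↔C), site 32 (C↔T), site 33 (A↔G), site 35 (A↔T).
That gives 13 mismatches out of 39 aligned sites, so the Hamming distance is 13.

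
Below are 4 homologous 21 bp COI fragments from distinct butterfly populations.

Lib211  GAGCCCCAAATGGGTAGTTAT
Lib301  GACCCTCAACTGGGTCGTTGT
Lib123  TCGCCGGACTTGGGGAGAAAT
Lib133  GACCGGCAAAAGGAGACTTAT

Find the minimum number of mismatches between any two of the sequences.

5

Pairwise Hamming distances:
  Lib211 vs Lib301: 5
  Lib211 vs Lib123: 9
  Lib211 vs Lib133: 7
  Lib301 vs Lib123: 12
  Lib301 vs Lib133: 9
  Lib123 vs Lib133: 12
The smallest is 5, between Lib211 and Lib301.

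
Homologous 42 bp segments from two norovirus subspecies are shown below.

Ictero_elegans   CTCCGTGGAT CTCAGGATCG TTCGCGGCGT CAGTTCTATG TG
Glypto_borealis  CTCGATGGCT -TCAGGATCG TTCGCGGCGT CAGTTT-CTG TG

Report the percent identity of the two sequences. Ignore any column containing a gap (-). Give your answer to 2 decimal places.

Excluding the 2 gap columns leaves 40 comparable sites.
The sequences differ at positions 4 (C/G), 5 (G/A), 9 (A/C), 36 (C/T), 38 (A/C).
35 of the 40 comparable sites match, so the percent identity is 35/40 × 100 = 87.50%.

87.50%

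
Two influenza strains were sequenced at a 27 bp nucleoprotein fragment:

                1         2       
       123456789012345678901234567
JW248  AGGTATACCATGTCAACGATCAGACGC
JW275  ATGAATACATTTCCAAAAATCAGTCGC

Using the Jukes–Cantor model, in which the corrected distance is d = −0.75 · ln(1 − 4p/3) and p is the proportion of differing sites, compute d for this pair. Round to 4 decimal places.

0.4408

Differing sites — 2:G/T; 4:T/A; 9:C/A; 10:A/T; 12:G/T; 13:T/C; 17:C/A; 18:G/A; 24:A/T.
p = 9/27 = 0.333333.
d = −0.75 · ln(1 − (4/3)·0.333333) = −0.75 · ln(0.555556) = −0.75 · (-0.587786) = 0.4408.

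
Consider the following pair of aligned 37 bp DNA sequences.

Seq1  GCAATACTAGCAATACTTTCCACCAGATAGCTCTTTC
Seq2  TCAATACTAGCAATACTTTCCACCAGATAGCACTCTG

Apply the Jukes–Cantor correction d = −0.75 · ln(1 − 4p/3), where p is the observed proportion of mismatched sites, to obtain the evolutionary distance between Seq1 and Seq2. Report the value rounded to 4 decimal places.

The sequences differ at positions 1 (G/T), 32 (T/A), 35 (T/C), 37 (C/G).
p = 4/37 = 0.108108.
d = −0.75 · ln(1 − (4/3)·0.108108) = −0.75 · ln(0.855856) = −0.75 · (-0.155653) = 0.1167.

0.1167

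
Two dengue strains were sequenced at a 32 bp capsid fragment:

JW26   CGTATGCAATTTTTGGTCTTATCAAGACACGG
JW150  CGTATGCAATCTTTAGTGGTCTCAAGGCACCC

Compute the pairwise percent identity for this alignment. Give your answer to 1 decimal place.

75.0%

Differing sites — 11:T/C; 15:G/A; 18:C/G; 19:T/G; 21:A/C; 27:A/G; 31:G/C; 32:G/C.
24 of the 32 sites match, so the percent identity is 24/32 × 100 = 75.0%.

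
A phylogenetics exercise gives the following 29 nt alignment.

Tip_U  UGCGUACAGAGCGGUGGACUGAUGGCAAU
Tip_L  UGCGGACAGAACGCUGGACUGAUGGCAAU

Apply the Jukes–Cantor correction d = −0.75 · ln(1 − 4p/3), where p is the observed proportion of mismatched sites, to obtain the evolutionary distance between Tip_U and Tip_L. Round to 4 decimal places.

0.1113

The sequences differ at positions 5 (U/G), 11 (G/A), 14 (G/C).
p = 3/29 = 0.103448.
d = −0.75 · ln(1 − (4/3)·0.103448) = −0.75 · ln(0.862069) = −0.75 · (-0.148420) = 0.1113.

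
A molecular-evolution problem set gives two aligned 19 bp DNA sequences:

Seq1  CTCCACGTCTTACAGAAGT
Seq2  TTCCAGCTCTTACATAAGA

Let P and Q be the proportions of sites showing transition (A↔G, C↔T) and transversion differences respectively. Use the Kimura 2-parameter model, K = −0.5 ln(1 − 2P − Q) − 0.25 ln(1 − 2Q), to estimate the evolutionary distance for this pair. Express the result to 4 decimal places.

Differing sites — 1:C/T (Ti); 6:C/G (Tv); 7:G/C (Tv); 15:G/T (Tv); 19:T/A (Tv).
Of the 5 differences, 1 transition and 4 transversions over 19 sites: P = 1/19 = 0.052632, Q = 4/19 = 0.210526.
d = −0.5·ln(0.684210) − 0.25·ln(0.578948) = −0.5·(-0.379490) − 0.25·(-0.546543) = 0.3264.

0.3264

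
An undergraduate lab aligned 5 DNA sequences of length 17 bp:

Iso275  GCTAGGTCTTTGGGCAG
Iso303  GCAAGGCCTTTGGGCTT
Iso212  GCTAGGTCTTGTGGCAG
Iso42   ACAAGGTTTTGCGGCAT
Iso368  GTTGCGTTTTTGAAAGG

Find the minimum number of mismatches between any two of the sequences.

Pairwise Hamming distances:
  Iso275 vs Iso303: 4
  Iso275 vs Iso212: 2
  Iso275 vs Iso42: 6
  Iso275 vs Iso368: 8
  Iso303 vs Iso212: 6
  Iso303 vs Iso42: 6
  Iso303 vs Iso368: 11
  Iso212 vs Iso42: 5
  Iso212 vs Iso368: 10
  Iso42 vs Iso368: 12
The smallest is 2, between Iso275 and Iso212.

2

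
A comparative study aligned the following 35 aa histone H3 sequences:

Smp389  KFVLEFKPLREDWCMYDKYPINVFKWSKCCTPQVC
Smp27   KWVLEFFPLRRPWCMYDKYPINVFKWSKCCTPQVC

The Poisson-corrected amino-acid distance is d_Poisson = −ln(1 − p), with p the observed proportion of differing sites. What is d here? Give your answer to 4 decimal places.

0.1214

The sequences differ at positions 2 (F/W), 7 (K/F), 11 (E/R), 12 (D/P).
p = 4/35 = 0.114286.
d = −ln(1 − 0.114286) = −ln(0.885714) = 0.1214.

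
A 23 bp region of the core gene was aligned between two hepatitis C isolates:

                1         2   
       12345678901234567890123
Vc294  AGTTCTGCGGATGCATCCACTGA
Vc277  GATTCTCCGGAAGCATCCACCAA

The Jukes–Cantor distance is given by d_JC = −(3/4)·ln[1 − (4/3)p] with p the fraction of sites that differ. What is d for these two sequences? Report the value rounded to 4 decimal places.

0.3206

The sequences differ at positions 1 (A/G), 2 (G/A), 7 (G/C), 12 (T/A), 21 (T/C), 22 (G/A).
p = 6/23 = 0.260870.
d = −0.75 · ln(1 − (4/3)·0.260870) = −0.75 · ln(0.652173) = −0.75 · (-0.427445) = 0.3206.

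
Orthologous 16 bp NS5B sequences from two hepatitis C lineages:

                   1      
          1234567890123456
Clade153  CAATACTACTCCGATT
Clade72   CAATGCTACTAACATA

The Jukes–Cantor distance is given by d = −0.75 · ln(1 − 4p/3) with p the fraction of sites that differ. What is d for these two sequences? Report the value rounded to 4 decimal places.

0.4042

Mismatches occur at site 5 (A/G), site 11 (C/A), site 12 (C/A), site 13 (G/C), site 16 (T/A).
p = 5/16 = 0.312500.
d = −0.75 · ln(1 − (4/3)·0.312500) = −0.75 · ln(0.583333) = −0.75 · (-0.538997) = 0.4042.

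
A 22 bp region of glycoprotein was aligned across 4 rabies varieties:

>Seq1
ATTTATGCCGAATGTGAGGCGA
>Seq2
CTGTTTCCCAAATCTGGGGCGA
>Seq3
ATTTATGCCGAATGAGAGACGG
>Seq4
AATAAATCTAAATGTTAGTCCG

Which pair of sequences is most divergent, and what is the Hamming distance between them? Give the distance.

14

Pairwise Hamming distances:
  Seq1 vs Seq2: 7
  Seq1 vs Seq3: 3
  Seq1 vs Seq4: 10
  Seq2 vs Seq3: 10
  Seq2 vs Seq4: 14
  Seq3 vs Seq4: 10
The largest is 14, between Seq2 and Seq4.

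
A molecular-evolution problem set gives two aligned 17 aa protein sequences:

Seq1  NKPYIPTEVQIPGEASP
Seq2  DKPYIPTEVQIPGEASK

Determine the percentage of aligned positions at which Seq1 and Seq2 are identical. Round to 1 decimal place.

The sequences differ at positions 1 (N/D), 17 (P/K).
15 of the 17 sites match, so the percent identity is 15/17 × 100 = 88.2%.

88.2%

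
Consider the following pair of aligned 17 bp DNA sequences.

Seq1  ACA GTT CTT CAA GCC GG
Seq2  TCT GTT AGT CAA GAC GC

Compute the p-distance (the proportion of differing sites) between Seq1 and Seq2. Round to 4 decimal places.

Mismatches occur at site 1 (A↔T), site 3 (A↔T), site 7 (C↔A), site 8 (T↔G), site 14 (C↔A), site 17 (G↔C).
There are 6 differences over 17 sites, so p = 6/17 = 0.3529.

0.3529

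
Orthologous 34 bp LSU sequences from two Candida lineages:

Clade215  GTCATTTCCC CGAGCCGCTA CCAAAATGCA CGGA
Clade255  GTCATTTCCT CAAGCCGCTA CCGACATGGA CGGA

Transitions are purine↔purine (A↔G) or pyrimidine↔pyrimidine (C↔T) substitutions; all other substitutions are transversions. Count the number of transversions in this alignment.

2

The sequences differ at positions 10 (C/T, transition), 12 (G/A, transition), 23 (A/G, transition), 25 (A/C, transversion), 29 (C/G, transversion).
Of the 5 differences, 3 transitions and 2 transversions, so the answer is 2.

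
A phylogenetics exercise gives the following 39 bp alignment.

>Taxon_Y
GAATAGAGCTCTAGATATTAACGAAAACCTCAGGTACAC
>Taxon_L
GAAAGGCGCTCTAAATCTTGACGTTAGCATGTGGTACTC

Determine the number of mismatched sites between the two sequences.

13

Mismatches occur at site 4 (T/A), site 5 (A/G), site 7 (A/C), site 14 (G/A), site 17 (A/C), site 20 (A/G), site 24 (A/T), site 25 (A/T), site 27 (A/G), site 29 (C/A), site 31 (C/G), site 32 (A/T), site 38 (A/T).
That gives 13 mismatches out of 39 aligned sites, so the Hamming distance is 13.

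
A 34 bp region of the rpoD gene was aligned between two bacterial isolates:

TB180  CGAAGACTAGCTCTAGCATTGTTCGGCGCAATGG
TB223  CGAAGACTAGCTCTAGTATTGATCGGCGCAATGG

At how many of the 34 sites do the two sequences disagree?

2

Differing sites — 17:C/T; 22:T/A.
That gives 2 mismatches out of 34 aligned sites, so the Hamming distance is 2.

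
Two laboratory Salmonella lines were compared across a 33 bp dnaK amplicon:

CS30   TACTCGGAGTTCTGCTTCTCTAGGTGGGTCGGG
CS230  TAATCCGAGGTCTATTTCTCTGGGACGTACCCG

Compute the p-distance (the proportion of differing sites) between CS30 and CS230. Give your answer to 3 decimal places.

Differing sites — 3:C/A; 6:G/C; 10:T/G; 14:G/A; 15:C/T; 22:A/G; 25:T/A; 26:G/C; 28:G/T; 29:T/A; 31:G/C; 32:G/C.
There are 12 differences over 33 sites, so p = 12/33 = 0.364.

0.364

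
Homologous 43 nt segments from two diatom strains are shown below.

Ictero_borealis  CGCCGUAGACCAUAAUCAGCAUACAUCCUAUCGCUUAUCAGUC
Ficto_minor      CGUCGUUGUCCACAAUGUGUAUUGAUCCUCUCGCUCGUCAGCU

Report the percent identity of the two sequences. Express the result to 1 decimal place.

67.4%

Mismatches occur at site 3 (C↔U), site 7 (A↔U), site 9 (A↔U), site 13 (U↔C), site 17 (C↔G), site 18 (A↔U), site 20 (C↔U), site 23 (A↔U), site 24 (C↔G), site 30 (A↔C), site 36 (U↔C), site 37 (A↔G), site 42 (U↔C), site 43 (C↔U).
29 of the 43 sites match, so the percent identity is 29/43 × 100 = 67.4%.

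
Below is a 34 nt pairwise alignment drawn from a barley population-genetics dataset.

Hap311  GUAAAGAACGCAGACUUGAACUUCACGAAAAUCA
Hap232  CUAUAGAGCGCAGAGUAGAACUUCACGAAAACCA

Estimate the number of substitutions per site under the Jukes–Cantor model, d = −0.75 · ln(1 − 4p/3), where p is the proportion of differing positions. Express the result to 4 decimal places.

The sequences differ at positions 1 (G/C), 4 (A/U), 8 (A/G), 15 (C/G), 17 (U/A), 32 (U/C).
p = 6/34 = 0.176471.
d = −0.75 · ln(1 − (4/3)·0.176471) = −0.75 · ln(0.764705) = −0.75 · (-0.268265) = 0.2012.

0.2012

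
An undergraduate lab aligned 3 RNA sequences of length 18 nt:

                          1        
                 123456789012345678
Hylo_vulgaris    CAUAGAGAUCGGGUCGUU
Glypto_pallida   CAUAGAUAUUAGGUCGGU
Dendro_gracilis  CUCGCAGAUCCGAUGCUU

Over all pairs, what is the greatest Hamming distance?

Pairwise Hamming distances:
  Hylo_vulgaris vs Glypto_pallida: 4
  Hylo_vulgaris vs Dendro_gracilis: 8
  Glypto_pallida vs Dendro_gracilis: 11
The largest is 11, between Glypto_pallida and Dendro_gracilis.

11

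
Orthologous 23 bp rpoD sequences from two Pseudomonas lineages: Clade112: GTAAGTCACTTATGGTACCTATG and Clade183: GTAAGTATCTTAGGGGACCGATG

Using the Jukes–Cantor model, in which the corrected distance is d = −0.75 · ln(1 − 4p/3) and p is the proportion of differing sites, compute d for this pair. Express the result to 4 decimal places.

The sequences differ at positions 7 (C/A), 8 (A/T), 13 (T/G), 16 (T/G), 20 (T/G).
p = 5/23 = 0.217391.
d = −0.75 · ln(1 − (4/3)·0.217391) = −0.75 · ln(0.710145) = −0.75 · (-0.342286) = 0.2567.

0.2567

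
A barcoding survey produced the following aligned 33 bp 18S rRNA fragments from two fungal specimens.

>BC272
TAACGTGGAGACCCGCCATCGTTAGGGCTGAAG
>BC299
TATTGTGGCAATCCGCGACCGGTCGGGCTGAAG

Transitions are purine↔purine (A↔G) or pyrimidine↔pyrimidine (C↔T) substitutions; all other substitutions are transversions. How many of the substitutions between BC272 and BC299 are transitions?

The sequences differ at positions 3 (A/T, transversion), 4 (C/T, transition), 9 (A/C, transversion), 10 (G/A, transition), 12 (C/T, transition), 17 (C/G, transversion), 19 (T/C, transition), 22 (T/G, transversion), 24 (A/C, transversion).
Of the 9 differences, 4 transitions and 5 transversions, so the answer is 4.

4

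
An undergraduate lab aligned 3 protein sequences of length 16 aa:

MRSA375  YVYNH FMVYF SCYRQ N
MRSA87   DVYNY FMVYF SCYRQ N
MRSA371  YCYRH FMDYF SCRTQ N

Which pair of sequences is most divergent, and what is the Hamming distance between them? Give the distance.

7

Pairwise Hamming distances:
  MRSA375 vs MRSA87: 2
  MRSA375 vs MRSA371: 5
  MRSA87 vs MRSA371: 7
The largest is 7, between MRSA87 and MRSA371.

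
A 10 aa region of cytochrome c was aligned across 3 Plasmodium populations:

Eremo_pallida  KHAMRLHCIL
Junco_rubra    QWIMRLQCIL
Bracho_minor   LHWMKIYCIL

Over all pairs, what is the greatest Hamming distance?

Pairwise Hamming distances:
  Eremo_pallida vs Junco_rubra: 4
  Eremo_pallida vs Bracho_minor: 5
  Junco_rubra vs Bracho_minor: 6
The largest is 6, between Junco_rubra and Bracho_minor.

6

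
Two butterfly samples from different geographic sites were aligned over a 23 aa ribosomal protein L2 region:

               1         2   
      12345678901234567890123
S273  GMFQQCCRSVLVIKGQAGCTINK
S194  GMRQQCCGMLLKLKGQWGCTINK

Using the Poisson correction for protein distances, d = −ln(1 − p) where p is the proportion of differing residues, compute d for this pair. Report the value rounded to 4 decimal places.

0.3629

The sequences differ at positions 3 (F/R), 8 (R/G), 9 (S/M), 10 (V/L), 12 (V/K), 13 (I/L), 17 (A/W).
p = 7/23 = 0.304348.
d = −ln(1 − 0.304348) = −ln(0.695652) = 0.3629.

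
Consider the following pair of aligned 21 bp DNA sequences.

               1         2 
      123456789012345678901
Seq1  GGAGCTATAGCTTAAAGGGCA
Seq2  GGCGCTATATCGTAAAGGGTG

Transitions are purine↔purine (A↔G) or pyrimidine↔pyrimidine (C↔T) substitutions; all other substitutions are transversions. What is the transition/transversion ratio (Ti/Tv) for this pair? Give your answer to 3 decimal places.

0.667

The sequences differ at positions 3 (A/C, transversion), 10 (G/T, transversion), 12 (T/G, transversion), 20 (C/T, transition), 21 (A/G, transition).
Of the 5 differences, 2 transitions and 3 transversions, so Ti/Tv = 2/3 = 0.667.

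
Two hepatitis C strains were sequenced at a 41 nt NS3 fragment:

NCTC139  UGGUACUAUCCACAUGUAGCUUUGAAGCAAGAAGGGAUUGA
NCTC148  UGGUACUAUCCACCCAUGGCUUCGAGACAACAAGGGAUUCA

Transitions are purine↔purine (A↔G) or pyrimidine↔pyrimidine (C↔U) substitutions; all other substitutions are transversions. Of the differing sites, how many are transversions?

3

Differing sites — 14:A/C (Tv); 15:U/C (Ti); 16:G/A (Ti); 18:A/G (Ti); 23:U/C (Ti); 26:A/G (Ti); 27:G/A (Ti); 31:G/C (Tv); 40:G/C (Tv).
Of the 9 differences, 6 transitions and 3 transversions, so the answer is 3.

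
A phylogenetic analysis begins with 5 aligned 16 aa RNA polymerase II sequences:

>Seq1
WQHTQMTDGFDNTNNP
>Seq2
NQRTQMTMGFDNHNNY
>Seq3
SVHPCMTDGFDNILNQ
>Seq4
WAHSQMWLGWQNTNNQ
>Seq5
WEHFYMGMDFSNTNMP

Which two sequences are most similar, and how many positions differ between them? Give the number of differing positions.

Pairwise Hamming distances:
  Seq1 vs Seq2: 5
  Seq1 vs Seq3: 7
  Seq1 vs Seq4: 7
  Seq1 vs Seq5: 8
  Seq2 vs Seq3: 9
  Seq2 vs Seq4: 10
  Seq2 vs Seq5: 11
  Seq3 vs Seq4: 10
  Seq3 vs Seq5: 12
  Seq4 vs Seq5: 10
The smallest is 5, between Seq1 and Seq2.

5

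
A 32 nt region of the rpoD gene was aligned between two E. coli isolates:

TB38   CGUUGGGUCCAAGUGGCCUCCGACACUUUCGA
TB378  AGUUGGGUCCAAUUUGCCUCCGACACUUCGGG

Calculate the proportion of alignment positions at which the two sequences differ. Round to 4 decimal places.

The sequences differ at positions 1 (C/A), 13 (G/U), 15 (G/U), 29 (U/C), 30 (C/G), 32 (A/G).
There are 6 differences over 32 sites, so p = 6/32 = 0.1875.

0.1875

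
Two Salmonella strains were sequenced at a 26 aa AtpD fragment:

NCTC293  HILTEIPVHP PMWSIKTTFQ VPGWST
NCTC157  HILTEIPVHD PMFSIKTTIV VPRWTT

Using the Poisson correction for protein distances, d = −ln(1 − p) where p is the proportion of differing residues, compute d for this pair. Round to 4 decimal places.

Differing sites — 10:P/D; 13:W/F; 19:F/I; 20:Q/V; 23:G/R; 25:S/T.
p = 6/26 = 0.230769.
d = −ln(1 − 0.230769) = −ln(0.769231) = 0.2624.

0.2624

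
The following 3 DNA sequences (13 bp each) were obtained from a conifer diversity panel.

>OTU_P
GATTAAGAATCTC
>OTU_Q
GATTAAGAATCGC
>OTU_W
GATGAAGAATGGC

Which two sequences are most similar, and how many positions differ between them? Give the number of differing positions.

Pairwise Hamming distances:
  OTU_P vs OTU_Q: 1
  OTU_P vs OTU_W: 3
  OTU_Q vs OTU_W: 2
The smallest is 1, between OTU_P and OTU_Q.

1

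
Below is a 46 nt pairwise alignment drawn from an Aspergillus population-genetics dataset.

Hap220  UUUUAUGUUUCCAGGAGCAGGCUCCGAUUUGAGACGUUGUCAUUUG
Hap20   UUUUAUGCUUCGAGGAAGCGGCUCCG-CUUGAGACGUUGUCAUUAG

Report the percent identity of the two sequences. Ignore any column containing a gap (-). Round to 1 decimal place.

84.4%

Excluding the 1 gap column leaves 45 comparable sites.
Mismatches occur at site 8 (U↔C), site 12 (C↔G), site 17 (G↔A), site 18 (C↔G), site 19 (A↔C), site 28 (U↔C), site 45 (U↔A).
38 of the 45 comparable sites match, so the percent identity is 38/45 × 100 = 84.4%.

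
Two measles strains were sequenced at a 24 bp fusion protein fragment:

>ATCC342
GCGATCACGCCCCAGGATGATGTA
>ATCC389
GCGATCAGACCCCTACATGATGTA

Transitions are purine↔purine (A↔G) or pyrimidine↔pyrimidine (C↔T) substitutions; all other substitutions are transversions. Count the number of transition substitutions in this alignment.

2

Differing sites — 8:C/G (Tv); 9:G/A (Ti); 14:A/T (Tv); 15:G/A (Ti); 16:G/C (Tv).
Of the 5 differences, 2 transitions and 3 transversions, so the answer is 2.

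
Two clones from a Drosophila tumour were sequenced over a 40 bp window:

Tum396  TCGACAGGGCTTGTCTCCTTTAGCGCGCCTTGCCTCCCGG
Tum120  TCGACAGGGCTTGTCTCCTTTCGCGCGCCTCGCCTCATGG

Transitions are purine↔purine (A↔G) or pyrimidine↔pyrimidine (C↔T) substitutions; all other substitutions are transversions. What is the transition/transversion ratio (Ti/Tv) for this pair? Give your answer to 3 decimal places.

1.000

The sequences differ at positions 22 (A/C, transversion), 31 (T/C, transition), 37 (C/A, transversion), 38 (C/T, transition).
Of the 4 differences, 2 transitions and 2 transversions, so Ti/Tv = 2/2 = 1.000.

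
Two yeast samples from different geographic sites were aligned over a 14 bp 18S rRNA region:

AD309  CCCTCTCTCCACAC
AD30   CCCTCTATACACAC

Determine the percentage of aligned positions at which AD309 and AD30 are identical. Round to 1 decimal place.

85.7%

Mismatches occur at site 7 (C↔A), site 9 (C↔A).
12 of the 14 sites match, so the percent identity is 12/14 × 100 = 85.7%.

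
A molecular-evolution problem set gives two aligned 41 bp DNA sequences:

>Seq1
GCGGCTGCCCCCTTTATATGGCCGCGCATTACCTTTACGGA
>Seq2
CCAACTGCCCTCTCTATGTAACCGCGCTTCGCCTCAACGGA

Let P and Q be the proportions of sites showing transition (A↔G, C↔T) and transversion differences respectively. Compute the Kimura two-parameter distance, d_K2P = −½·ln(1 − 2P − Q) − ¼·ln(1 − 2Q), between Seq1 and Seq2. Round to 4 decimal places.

Mismatches occur at site 1 (G→C, transversion), site 3 (G→A, transition), site 4 (G→A, transition), site 11 (C→T, transition), site 14 (T→C, transition), site 18 (A→G, transition), site 20 (G→A, transition), site 21 (G→A, transition), site 28 (A→T, transversion), site 30 (T→C, transition), site 31 (A→G, transition), site 35 (T→C, transition), site 36 (T→A, transversion).
Of the 13 differences, 10 transitions and 3 transversions over 41 sites: P = 10/41 = 0.243902, Q = 3/41 = 0.073171.
d = −0.5·ln(0.439025) − 0.25·ln(0.853658) = −0.5·(-0.823199) − 0.25·(-0.158225) = 0.4512.

0.4512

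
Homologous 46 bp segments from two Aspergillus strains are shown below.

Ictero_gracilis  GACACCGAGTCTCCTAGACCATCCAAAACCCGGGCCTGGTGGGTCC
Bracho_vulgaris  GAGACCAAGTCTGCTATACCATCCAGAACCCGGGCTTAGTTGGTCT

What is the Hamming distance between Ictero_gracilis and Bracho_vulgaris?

9

Differing sites — 3:C/G; 7:G/A; 13:C/G; 17:G/T; 26:A/G; 36:C/T; 38:G/A; 41:G/T; 46:C/T.
That gives 9 mismatches out of 46 aligned sites, so the Hamming distance is 9.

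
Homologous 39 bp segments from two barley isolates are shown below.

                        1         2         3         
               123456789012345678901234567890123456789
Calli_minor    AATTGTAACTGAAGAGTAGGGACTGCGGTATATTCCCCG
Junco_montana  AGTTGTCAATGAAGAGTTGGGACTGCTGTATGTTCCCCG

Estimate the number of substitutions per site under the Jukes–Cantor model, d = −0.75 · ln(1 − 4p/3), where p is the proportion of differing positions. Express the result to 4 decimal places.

Mismatches occur at site 2 (A→G), site 7 (A→C), site 9 (C→A), site 18 (A→T), site 27 (G→T), site 32 (A→G).
p = 6/39 = 0.153846.
d = −0.75 · ln(1 − (4/3)·0.153846) = −0.75 · ln(0.794872) = −0.75 · (-0.229574) = 0.1722.

0.1722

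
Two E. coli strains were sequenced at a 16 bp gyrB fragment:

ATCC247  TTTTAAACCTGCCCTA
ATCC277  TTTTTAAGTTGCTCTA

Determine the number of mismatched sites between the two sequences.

The sequences differ at positions 5 (A/T), 8 (C/G), 9 (C/T), 13 (C/T).
That gives 4 mismatches out of 16 aligned sites, so the Hamming distance is 4.

4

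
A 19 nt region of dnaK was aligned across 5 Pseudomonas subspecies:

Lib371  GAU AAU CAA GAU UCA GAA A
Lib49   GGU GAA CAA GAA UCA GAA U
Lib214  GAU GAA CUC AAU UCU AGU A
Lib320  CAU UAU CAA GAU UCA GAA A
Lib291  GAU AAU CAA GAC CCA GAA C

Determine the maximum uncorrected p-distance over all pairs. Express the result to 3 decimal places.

0.632

Pairwise Hamming distances:
  Lib371 vs Lib49: 5
  Lib371 vs Lib214: 9
  Lib371 vs Lib320: 2
  Lib371 vs Lib291: 3
  Lib49 vs Lib214: 10
  Lib49 vs Lib320: 6
  Lib49 vs Lib291: 6
  Lib214 vs Lib320: 10
  Lib214 vs Lib291: 12
  Lib320 vs Lib291: 5
The largest is 12 mismatches, between Lib214 and Lib291; p = 12/19 = 0.632.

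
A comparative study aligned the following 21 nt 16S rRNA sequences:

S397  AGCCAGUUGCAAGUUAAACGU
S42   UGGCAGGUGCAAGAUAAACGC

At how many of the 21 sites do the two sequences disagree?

Mismatches occur at site 1 (A↔U), site 3 (C↔G), site 7 (U↔G), site 14 (U↔A), site 21 (U↔C).
That gives 5 mismatches out of 21 aligned sites, so the Hamming distance is 5.

5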